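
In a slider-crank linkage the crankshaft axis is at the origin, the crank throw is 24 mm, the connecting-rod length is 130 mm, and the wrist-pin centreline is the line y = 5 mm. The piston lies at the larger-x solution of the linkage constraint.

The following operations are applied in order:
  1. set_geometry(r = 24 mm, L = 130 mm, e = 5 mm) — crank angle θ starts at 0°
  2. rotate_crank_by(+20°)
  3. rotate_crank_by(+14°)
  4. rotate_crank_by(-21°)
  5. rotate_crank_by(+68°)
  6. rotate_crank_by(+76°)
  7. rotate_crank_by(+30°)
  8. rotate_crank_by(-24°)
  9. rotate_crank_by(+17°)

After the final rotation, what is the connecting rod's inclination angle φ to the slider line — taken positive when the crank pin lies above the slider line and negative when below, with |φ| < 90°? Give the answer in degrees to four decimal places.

set_geometry: r = 24 mm, L = 130 mm, e = 5 mm; θ ← 0°
rotate_crank_by(+20°): θ ← 0° +20° = 20°
rotate_crank_by(+14°): θ ← 20° +14° = 34°
rotate_crank_by(-21°): θ ← 34° -21° = 13°
rotate_crank_by(+68°): θ ← 13° +68° = 81°
rotate_crank_by(+76°): θ ← 81° +76° = 157°
rotate_crank_by(+30°): θ ← 157° +30° = 187°
rotate_crank_by(-24°): θ ← 187° -24° = 163°
rotate_crank_by(+17°): θ ← 163° +17° = 180°
crank pin P = (r cos θ, r sin θ) = (-24.000000, 0.000000)
h = r sin θ − e = 0.000000 − 5 = -5.000000
sin φ = h / L = -5.000000 / 130 = -0.03846154
φ = arcsin(-0.03846154) = -2.204228°

-2.2042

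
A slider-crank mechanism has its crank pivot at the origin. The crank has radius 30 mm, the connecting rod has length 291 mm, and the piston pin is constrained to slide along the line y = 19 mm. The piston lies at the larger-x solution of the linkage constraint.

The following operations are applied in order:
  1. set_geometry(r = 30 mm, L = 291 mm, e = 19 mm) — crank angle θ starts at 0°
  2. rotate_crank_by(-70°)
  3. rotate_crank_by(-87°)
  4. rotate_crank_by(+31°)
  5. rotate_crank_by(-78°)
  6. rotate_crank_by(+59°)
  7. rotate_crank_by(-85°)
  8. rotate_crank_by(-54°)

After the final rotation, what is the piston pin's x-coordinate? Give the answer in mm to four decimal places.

set_geometry: r = 30 mm, L = 291 mm, e = 19 mm; θ ← 0°
rotate_crank_by(-70°): θ ← 0° -70° = -70°
rotate_crank_by(-87°): θ ← -70° -87° = -157°
rotate_crank_by(+31°): θ ← -157° +31° = -126°
rotate_crank_by(-78°): θ ← -126° -78° = -204°
rotate_crank_by(+59°): θ ← -204° +59° = -145°
rotate_crank_by(-85°): θ ← -145° -85° = -230°
rotate_crank_by(-54°): θ ← -230° -54° = -284°
crank pin P = (r cos θ, r sin θ) = (7.257657, 29.108872)
h = r sin θ − e = 29.108872 − 19 = 10.108872
x = r cos θ + √(L² − h²) = 7.257657 + √(84681.0 − 102.1893) = 7.257657 + 290.824364 = 298.082021

298.0820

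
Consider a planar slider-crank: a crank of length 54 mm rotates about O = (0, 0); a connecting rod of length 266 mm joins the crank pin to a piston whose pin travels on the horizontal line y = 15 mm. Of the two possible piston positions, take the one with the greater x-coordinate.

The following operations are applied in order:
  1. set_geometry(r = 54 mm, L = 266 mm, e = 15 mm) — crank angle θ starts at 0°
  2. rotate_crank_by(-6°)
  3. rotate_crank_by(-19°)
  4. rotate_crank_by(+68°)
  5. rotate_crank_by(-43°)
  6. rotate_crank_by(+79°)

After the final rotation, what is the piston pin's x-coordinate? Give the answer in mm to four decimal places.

273.5743

set_geometry: r = 54 mm, L = 266 mm, e = 15 mm; θ ← 0°
rotate_crank_by(-6°): θ ← 0° -6° = -6°
rotate_crank_by(-19°): θ ← -6° -19° = -25°
rotate_crank_by(+68°): θ ← -25° +68° = 43°
rotate_crank_by(-43°): θ ← 43° -43° = 0°
rotate_crank_by(+79°): θ ← 0° +79° = 79°
crank pin P = (r cos θ, r sin θ) = (10.303686, 53.007868)
h = r sin θ − e = 53.007868 − 15 = 38.007868
x = r cos θ + √(L² − h²) = 10.303686 + √(70756.0 − 1444.5980) = 10.303686 + 263.270587 = 273.574273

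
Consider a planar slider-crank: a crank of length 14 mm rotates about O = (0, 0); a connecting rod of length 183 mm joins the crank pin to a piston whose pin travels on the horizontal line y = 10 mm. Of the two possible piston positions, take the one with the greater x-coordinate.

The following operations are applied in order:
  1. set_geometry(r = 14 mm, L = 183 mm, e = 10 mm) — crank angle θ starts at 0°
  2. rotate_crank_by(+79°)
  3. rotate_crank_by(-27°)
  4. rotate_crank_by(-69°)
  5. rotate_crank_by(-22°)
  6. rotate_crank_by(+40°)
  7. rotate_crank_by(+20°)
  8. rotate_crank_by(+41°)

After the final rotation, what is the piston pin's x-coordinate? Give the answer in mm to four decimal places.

set_geometry: r = 14 mm, L = 183 mm, e = 10 mm; θ ← 0°
rotate_crank_by(+79°): θ ← 0° +79° = 79°
rotate_crank_by(-27°): θ ← 79° -27° = 52°
rotate_crank_by(-69°): θ ← 52° -69° = -17°
rotate_crank_by(-22°): θ ← -17° -22° = -39°
rotate_crank_by(+40°): θ ← -39° +40° = 1°
rotate_crank_by(+20°): θ ← 1° +20° = 21°
rotate_crank_by(+41°): θ ← 21° +41° = 62°
crank pin P = (r cos θ, r sin θ) = (6.572602, 12.361266)
h = r sin θ − e = 12.361266 − 10 = 2.361266
x = r cos θ + √(L² − h²) = 6.572602 + √(33489.0 − 5.5756) = 6.572602 + 182.984766 = 189.557367

189.5574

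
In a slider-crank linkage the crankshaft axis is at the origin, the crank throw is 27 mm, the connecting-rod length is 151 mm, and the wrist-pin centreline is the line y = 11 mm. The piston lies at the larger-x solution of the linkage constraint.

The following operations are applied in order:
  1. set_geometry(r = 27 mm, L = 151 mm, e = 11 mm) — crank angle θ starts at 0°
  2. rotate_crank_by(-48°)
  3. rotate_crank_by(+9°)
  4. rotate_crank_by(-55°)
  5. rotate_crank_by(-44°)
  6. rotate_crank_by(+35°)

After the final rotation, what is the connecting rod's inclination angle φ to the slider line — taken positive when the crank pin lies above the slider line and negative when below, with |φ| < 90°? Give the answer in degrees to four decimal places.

-14.3044

set_geometry: r = 27 mm, L = 151 mm, e = 11 mm; θ ← 0°
rotate_crank_by(-48°): θ ← 0° -48° = -48°
rotate_crank_by(+9°): θ ← -48° +9° = -39°
rotate_crank_by(-55°): θ ← -39° -55° = -94°
rotate_crank_by(-44°): θ ← -94° -44° = -138°
rotate_crank_by(+35°): θ ← -138° +35° = -103°
crank pin P = (r cos θ, r sin θ) = (-6.073678, -26.307992)
h = r sin θ − e = -26.307992 − 11 = -37.307992
sin φ = h / L = -37.307992 / 151 = -0.24707279
φ = arcsin(-0.24707279) = -14.304363°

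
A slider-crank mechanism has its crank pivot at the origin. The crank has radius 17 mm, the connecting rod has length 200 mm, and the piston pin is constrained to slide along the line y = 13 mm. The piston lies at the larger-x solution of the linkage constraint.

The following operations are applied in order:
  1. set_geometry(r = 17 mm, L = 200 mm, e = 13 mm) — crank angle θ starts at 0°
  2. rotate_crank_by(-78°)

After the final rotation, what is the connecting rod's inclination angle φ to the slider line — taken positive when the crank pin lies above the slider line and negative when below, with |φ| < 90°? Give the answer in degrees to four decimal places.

-8.5193

set_geometry: r = 17 mm, L = 200 mm, e = 13 mm; θ ← 0°
rotate_crank_by(-78°): θ ← 0° -78° = -78°
crank pin P = (r cos θ, r sin θ) = (3.534499, -16.628509)
h = r sin θ − e = -16.628509 − 13 = -29.628509
sin φ = h / L = -29.628509 / 200 = -0.14814255
φ = arcsin(-0.14814255) = -8.519300°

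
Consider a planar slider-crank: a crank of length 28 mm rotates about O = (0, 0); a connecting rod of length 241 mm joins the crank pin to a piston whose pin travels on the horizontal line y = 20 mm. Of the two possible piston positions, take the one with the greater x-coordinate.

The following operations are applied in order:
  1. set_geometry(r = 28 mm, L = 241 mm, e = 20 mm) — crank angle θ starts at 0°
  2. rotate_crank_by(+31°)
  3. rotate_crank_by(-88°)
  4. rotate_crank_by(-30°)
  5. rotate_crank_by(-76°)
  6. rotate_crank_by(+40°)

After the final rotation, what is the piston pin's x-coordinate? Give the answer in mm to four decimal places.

set_geometry: r = 28 mm, L = 241 mm, e = 20 mm; θ ← 0°
rotate_crank_by(+31°): θ ← 0° +31° = 31°
rotate_crank_by(-88°): θ ← 31° -88° = -57°
rotate_crank_by(-30°): θ ← -57° -30° = -87°
rotate_crank_by(-76°): θ ← -87° -76° = -163°
rotate_crank_by(+40°): θ ← -163° +40° = -123°
crank pin P = (r cos θ, r sin θ) = (-15.249893, -23.482776)
h = r sin θ − e = -23.482776 − 20 = -43.482776
x = r cos θ + √(L² − h²) = -15.249893 + √(58081.0 − 1890.7518) = -15.249893 + 237.044823 = 221.794930

221.7949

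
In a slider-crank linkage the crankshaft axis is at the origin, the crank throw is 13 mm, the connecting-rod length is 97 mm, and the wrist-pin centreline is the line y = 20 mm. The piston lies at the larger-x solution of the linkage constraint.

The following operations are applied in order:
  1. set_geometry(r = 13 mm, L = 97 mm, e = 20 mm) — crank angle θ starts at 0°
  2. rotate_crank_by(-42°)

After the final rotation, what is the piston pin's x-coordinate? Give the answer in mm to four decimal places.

set_geometry: r = 13 mm, L = 97 mm, e = 20 mm; θ ← 0°
rotate_crank_by(-42°): θ ← 0° -42° = -42°
crank pin P = (r cos θ, r sin θ) = (9.660883, -8.698698)
h = r sin θ − e = -8.698698 − 20 = -28.698698
x = r cos θ + √(L² − h²) = 9.660883 + √(9409.0 − 823.6153) = 9.660883 + 92.657351 = 102.318234

102.3182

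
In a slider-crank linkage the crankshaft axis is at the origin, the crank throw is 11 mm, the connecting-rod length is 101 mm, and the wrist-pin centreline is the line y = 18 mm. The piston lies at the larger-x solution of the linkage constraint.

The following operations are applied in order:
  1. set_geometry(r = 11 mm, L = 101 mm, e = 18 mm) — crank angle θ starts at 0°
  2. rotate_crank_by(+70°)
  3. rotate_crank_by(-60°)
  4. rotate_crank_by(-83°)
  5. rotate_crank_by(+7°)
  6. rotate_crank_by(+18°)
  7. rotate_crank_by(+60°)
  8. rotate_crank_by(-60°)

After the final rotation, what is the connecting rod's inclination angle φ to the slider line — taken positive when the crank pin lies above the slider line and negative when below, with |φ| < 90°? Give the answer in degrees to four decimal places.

-15.0199

set_geometry: r = 11 mm, L = 101 mm, e = 18 mm; θ ← 0°
rotate_crank_by(+70°): θ ← 0° +70° = 70°
rotate_crank_by(-60°): θ ← 70° -60° = 10°
rotate_crank_by(-83°): θ ← 10° -83° = -73°
rotate_crank_by(+7°): θ ← -73° +7° = -66°
rotate_crank_by(+18°): θ ← -66° +18° = -48°
rotate_crank_by(+60°): θ ← -48° +60° = 12°
rotate_crank_by(-60°): θ ← 12° -60° = -48°
crank pin P = (r cos θ, r sin θ) = (7.360437, -8.174593)
h = r sin θ − e = -8.174593 − 18 = -26.174593
sin φ = h / L = -26.174593 / 101 = -0.25915439
φ = arcsin(-0.25915439) = -15.019892°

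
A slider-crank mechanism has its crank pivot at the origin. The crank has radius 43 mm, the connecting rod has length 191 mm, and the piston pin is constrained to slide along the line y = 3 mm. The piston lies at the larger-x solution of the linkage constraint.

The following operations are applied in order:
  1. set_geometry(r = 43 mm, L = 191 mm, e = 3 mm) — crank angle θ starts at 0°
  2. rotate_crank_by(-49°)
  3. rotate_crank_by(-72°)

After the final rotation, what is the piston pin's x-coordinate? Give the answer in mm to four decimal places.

set_geometry: r = 43 mm, L = 191 mm, e = 3 mm; θ ← 0°
rotate_crank_by(-49°): θ ← 0° -49° = -49°
rotate_crank_by(-72°): θ ← -49° -72° = -121°
crank pin P = (r cos θ, r sin θ) = (-22.146637, -36.858194)
h = r sin θ − e = -36.858194 − 3 = -39.858194
x = r cos θ + √(L² − h²) = -22.146637 + √(36481.0 − 1588.6756) = -22.146637 + 186.794872 = 164.648235

164.6482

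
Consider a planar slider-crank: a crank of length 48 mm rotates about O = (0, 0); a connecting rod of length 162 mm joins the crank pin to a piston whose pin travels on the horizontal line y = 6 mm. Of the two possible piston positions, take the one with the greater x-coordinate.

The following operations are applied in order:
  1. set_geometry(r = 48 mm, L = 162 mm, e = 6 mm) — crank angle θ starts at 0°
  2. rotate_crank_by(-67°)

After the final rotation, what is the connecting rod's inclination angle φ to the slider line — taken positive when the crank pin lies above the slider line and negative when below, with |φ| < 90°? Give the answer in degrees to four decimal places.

set_geometry: r = 48 mm, L = 162 mm, e = 6 mm; θ ← 0°
rotate_crank_by(-67°): θ ← 0° -67° = -67°
crank pin P = (r cos θ, r sin θ) = (18.755094, -44.184233)
h = r sin θ − e = -44.184233 − 6 = -50.184233
sin φ = h / L = -50.184233 / 162 = -0.30977922
φ = arcsin(-0.30977922) = -18.045926°

-18.0459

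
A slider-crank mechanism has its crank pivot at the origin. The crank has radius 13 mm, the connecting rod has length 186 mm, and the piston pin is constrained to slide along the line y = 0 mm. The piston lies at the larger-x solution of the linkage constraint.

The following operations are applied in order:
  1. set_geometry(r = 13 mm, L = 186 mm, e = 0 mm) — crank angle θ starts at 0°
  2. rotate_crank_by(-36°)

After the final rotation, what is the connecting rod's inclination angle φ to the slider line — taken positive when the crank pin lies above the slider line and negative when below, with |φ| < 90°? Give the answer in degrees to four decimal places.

-2.3545

set_geometry: r = 13 mm, L = 186 mm, e = 0 mm; θ ← 0°
rotate_crank_by(-36°): θ ← 0° -36° = -36°
crank pin P = (r cos θ, r sin θ) = (10.517221, -7.641208)
h = r sin θ − e = -7.641208 − 0 = -7.641208
sin φ = h / L = -7.641208 / 186 = -0.04108176
φ = arcsin(-0.04108176) = -2.354474°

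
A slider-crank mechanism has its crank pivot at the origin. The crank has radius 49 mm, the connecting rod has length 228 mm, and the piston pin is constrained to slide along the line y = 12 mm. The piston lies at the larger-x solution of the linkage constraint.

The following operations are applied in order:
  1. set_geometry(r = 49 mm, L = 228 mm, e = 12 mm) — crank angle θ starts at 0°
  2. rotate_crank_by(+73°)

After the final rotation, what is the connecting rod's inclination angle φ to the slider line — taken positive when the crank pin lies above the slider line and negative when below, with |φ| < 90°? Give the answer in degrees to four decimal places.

8.7944

set_geometry: r = 49 mm, L = 228 mm, e = 12 mm; θ ← 0°
rotate_crank_by(+73°): θ ← 0° +73° = 73°
crank pin P = (r cos θ, r sin θ) = (14.326214, 46.858933)
h = r sin θ − e = 46.858933 − 12 = 34.858933
sin φ = h / L = 34.858933 / 228 = 0.15289006
φ = arcsin(0.15289006) = 8.794447°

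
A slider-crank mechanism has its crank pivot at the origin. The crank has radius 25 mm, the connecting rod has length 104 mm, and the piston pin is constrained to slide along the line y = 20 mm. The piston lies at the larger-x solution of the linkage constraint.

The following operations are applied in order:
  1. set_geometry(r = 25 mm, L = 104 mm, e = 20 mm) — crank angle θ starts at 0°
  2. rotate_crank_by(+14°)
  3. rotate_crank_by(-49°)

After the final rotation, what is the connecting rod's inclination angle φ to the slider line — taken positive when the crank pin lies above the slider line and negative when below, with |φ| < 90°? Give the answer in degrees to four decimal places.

set_geometry: r = 25 mm, L = 104 mm, e = 20 mm; θ ← 0°
rotate_crank_by(+14°): θ ← 0° +14° = 14°
rotate_crank_by(-49°): θ ← 14° -49° = -35°
crank pin P = (r cos θ, r sin θ) = (20.478801, -14.339411)
h = r sin θ − e = -14.339411 − 20 = -34.339411
sin φ = h / L = -34.339411 / 104 = -0.33018664
φ = arcsin(-0.33018664) = -19.280104°

-19.2801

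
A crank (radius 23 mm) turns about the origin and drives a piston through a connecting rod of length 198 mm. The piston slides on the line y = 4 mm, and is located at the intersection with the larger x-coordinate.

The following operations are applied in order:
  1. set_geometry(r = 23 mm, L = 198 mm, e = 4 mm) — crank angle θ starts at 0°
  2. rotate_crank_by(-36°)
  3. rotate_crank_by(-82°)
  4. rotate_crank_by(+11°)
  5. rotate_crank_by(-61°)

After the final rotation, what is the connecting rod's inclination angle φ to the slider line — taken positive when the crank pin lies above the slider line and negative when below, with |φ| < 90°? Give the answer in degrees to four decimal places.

set_geometry: r = 23 mm, L = 198 mm, e = 4 mm; θ ← 0°
rotate_crank_by(-36°): θ ← 0° -36° = -36°
rotate_crank_by(-82°): θ ← -36° -82° = -118°
rotate_crank_by(+11°): θ ← -118° +11° = -107°
rotate_crank_by(-61°): θ ← -107° -61° = -168°
crank pin P = (r cos θ, r sin θ) = (-22.497395, -4.781969)
h = r sin θ − e = -4.781969 − 4 = -8.781969
sin φ = h / L = -8.781969 / 198 = -0.04435338
φ = arcsin(-0.04435338) = -2.542095°

-2.5421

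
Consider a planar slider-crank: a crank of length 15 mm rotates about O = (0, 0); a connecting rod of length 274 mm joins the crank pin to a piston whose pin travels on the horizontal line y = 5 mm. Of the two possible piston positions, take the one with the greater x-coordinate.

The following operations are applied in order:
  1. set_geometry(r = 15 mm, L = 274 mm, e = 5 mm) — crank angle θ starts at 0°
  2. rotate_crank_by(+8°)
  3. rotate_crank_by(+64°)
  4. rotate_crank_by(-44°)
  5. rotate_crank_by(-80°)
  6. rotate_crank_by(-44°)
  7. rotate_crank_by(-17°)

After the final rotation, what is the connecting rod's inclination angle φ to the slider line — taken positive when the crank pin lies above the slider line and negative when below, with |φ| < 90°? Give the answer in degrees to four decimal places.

-3.9359

set_geometry: r = 15 mm, L = 274 mm, e = 5 mm; θ ← 0°
rotate_crank_by(+8°): θ ← 0° +8° = 8°
rotate_crank_by(+64°): θ ← 8° +64° = 72°
rotate_crank_by(-44°): θ ← 72° -44° = 28°
rotate_crank_by(-80°): θ ← 28° -80° = -52°
rotate_crank_by(-44°): θ ← -52° -44° = -96°
rotate_crank_by(-17°): θ ← -96° -17° = -113°
crank pin P = (r cos θ, r sin θ) = (-5.860967, -13.807573)
h = r sin θ − e = -13.807573 − 5 = -18.807573
sin φ = h / L = -18.807573 / 274 = -0.06864078
φ = arcsin(-0.06864078) = -3.935922°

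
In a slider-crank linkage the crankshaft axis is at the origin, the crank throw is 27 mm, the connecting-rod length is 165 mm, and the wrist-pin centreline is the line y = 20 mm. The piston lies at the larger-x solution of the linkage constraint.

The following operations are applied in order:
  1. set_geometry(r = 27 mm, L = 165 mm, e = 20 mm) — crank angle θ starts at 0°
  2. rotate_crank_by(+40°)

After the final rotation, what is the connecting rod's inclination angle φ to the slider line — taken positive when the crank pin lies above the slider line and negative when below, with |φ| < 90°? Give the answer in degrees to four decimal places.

set_geometry: r = 27 mm, L = 165 mm, e = 20 mm; θ ← 0°
rotate_crank_by(+40°): θ ← 0° +40° = 40°
crank pin P = (r cos θ, r sin θ) = (20.683200, 17.355265)
h = r sin θ − e = 17.355265 − 20 = -2.644735
sin φ = h / L = -2.644735 / 165 = -0.01602869
φ = arcsin(-0.01602869) = -0.918416°

-0.9184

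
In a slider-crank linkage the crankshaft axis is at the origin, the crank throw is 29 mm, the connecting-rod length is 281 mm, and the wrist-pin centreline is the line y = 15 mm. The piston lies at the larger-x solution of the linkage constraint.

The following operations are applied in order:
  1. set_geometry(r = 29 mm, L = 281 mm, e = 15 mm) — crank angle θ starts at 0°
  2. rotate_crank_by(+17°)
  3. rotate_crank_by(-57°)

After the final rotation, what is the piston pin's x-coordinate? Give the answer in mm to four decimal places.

set_geometry: r = 29 mm, L = 281 mm, e = 15 mm; θ ← 0°
rotate_crank_by(+17°): θ ← 0° +17° = 17°
rotate_crank_by(-57°): θ ← 17° -57° = -40°
crank pin P = (r cos θ, r sin θ) = (22.215289, -18.640841)
h = r sin θ − e = -18.640841 − 15 = -33.640841
x = r cos θ + √(L² − h²) = 22.215289 + √(78961.0 − 1131.7062) = 22.215289 + 278.979020 = 301.194309

301.1943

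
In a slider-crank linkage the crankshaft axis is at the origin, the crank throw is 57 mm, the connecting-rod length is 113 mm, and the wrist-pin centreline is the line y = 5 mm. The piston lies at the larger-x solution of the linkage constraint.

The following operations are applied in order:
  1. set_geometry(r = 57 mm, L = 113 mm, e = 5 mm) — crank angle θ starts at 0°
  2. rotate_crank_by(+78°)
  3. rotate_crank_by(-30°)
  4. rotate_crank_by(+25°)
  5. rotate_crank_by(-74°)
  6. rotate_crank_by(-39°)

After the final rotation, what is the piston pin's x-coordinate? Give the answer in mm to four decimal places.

148.7131

set_geometry: r = 57 mm, L = 113 mm, e = 5 mm; θ ← 0°
rotate_crank_by(+78°): θ ← 0° +78° = 78°
rotate_crank_by(-30°): θ ← 78° -30° = 48°
rotate_crank_by(+25°): θ ← 48° +25° = 73°
rotate_crank_by(-74°): θ ← 73° -74° = -1°
rotate_crank_by(-39°): θ ← -1° -39° = -40°
crank pin P = (r cos θ, r sin θ) = (43.664533, -36.638894)
h = r sin θ − e = -36.638894 − 5 = -41.638894
x = r cos θ + √(L² − h²) = 43.664533 + √(12769.0 − 1733.7975) = 43.664533 + 105.048572 = 148.713105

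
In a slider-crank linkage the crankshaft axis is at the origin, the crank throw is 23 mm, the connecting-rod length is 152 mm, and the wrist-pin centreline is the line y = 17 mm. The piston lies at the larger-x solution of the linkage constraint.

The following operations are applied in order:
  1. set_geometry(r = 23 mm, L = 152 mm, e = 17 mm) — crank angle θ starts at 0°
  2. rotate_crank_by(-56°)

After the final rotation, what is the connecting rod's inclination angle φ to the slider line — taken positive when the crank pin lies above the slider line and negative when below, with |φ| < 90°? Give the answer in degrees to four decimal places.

-13.7266

set_geometry: r = 23 mm, L = 152 mm, e = 17 mm; θ ← 0°
rotate_crank_by(-56°): θ ← 0° -56° = -56°
crank pin P = (r cos θ, r sin θ) = (12.861437, -19.067864)
h = r sin θ − e = -19.067864 − 17 = -36.067864
sin φ = h / L = -36.067864 / 152 = -0.23728858
φ = arcsin(-0.23728858) = -13.726565°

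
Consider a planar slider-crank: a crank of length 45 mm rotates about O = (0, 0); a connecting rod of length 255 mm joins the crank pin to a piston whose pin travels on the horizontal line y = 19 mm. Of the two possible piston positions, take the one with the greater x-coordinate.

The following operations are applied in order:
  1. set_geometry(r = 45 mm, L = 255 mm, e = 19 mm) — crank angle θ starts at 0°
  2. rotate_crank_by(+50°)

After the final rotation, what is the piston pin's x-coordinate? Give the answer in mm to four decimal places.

set_geometry: r = 45 mm, L = 255 mm, e = 19 mm; θ ← 0°
rotate_crank_by(+50°): θ ← 0° +50° = 50°
crank pin P = (r cos θ, r sin θ) = (28.925442, 34.472000)
h = r sin θ − e = 34.472000 − 19 = 15.472000
x = r cos θ + √(L² − h²) = 28.925442 + √(65025.0 − 239.3828) = 28.925442 + 254.530189 = 283.455632

283.4556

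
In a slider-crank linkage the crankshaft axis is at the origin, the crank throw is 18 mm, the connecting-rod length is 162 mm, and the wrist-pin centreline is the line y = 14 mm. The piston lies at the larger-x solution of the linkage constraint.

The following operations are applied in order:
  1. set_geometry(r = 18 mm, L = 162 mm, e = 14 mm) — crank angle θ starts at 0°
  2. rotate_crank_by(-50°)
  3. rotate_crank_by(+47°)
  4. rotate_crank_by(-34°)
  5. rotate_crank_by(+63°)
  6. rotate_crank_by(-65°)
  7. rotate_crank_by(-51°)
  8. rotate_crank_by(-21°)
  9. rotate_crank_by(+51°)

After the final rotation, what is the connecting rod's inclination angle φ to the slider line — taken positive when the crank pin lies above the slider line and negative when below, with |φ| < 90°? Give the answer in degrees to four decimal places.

set_geometry: r = 18 mm, L = 162 mm, e = 14 mm; θ ← 0°
rotate_crank_by(-50°): θ ← 0° -50° = -50°
rotate_crank_by(+47°): θ ← -50° +47° = -3°
rotate_crank_by(-34°): θ ← -3° -34° = -37°
rotate_crank_by(+63°): θ ← -37° +63° = 26°
rotate_crank_by(-65°): θ ← 26° -65° = -39°
rotate_crank_by(-51°): θ ← -39° -51° = -90°
rotate_crank_by(-21°): θ ← -90° -21° = -111°
rotate_crank_by(+51°): θ ← -111° +51° = -60°
crank pin P = (r cos θ, r sin θ) = (9.000000, -15.588457)
h = r sin θ − e = -15.588457 − 14 = -29.588457
sin φ = h / L = -29.588457 / 162 = -0.18264480
φ = arcsin(-0.18264480) = -10.523850°

-10.5238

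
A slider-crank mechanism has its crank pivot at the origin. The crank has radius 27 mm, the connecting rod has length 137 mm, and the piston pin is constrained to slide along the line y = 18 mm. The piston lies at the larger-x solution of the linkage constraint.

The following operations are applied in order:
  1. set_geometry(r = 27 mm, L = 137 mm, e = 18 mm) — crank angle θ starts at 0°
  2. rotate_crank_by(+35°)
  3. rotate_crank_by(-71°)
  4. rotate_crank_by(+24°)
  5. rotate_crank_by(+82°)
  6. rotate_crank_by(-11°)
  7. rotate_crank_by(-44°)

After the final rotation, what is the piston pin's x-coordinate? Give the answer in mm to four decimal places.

162.6367

set_geometry: r = 27 mm, L = 137 mm, e = 18 mm; θ ← 0°
rotate_crank_by(+35°): θ ← 0° +35° = 35°
rotate_crank_by(-71°): θ ← 35° -71° = -36°
rotate_crank_by(+24°): θ ← -36° +24° = -12°
rotate_crank_by(+82°): θ ← -12° +82° = 70°
rotate_crank_by(-11°): θ ← 70° -11° = 59°
rotate_crank_by(-44°): θ ← 59° -44° = 15°
crank pin P = (r cos θ, r sin θ) = (26.079997, 6.988114)
h = r sin θ − e = 6.988114 − 18 = -11.011886
x = r cos θ + √(L² − h²) = 26.079997 + √(18769.0 − 121.2616) = 26.079997 + 136.556722 = 162.636719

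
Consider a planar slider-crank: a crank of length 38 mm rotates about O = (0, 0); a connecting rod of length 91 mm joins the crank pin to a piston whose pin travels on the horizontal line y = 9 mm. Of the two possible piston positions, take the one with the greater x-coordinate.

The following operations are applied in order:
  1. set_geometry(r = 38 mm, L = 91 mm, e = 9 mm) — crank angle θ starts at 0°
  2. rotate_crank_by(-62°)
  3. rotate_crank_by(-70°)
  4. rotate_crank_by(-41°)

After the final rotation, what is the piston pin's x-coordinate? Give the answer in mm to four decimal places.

set_geometry: r = 38 mm, L = 91 mm, e = 9 mm; θ ← 0°
rotate_crank_by(-62°): θ ← 0° -62° = -62°
rotate_crank_by(-70°): θ ← -62° -70° = -132°
rotate_crank_by(-41°): θ ← -132° -41° = -173°
crank pin P = (r cos θ, r sin θ) = (-37.716754, -4.631035)
h = r sin θ − e = -4.631035 − 9 = -13.631035
x = r cos θ + √(L² − h²) = -37.716754 + √(8281.0 − 185.8051) = -37.716754 + 89.973301 = 52.256547

52.2565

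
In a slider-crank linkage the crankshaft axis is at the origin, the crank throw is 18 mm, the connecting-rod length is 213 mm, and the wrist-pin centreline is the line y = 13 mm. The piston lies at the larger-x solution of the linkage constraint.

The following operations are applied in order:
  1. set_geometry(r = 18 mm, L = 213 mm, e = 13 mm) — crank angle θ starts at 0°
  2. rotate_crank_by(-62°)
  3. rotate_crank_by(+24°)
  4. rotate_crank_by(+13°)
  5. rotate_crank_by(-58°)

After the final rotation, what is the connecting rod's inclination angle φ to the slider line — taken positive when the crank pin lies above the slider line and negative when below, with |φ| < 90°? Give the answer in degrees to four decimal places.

set_geometry: r = 18 mm, L = 213 mm, e = 13 mm; θ ← 0°
rotate_crank_by(-62°): θ ← 0° -62° = -62°
rotate_crank_by(+24°): θ ← -62° +24° = -38°
rotate_crank_by(+13°): θ ← -38° +13° = -25°
rotate_crank_by(-58°): θ ← -25° -58° = -83°
crank pin P = (r cos θ, r sin θ) = (2.193648, -17.865831)
h = r sin θ − e = -17.865831 − 13 = -30.865831
sin φ = h / L = -30.865831 / 213 = -0.14491000
φ = arcsin(-0.14491000) = -8.332068°

-8.3321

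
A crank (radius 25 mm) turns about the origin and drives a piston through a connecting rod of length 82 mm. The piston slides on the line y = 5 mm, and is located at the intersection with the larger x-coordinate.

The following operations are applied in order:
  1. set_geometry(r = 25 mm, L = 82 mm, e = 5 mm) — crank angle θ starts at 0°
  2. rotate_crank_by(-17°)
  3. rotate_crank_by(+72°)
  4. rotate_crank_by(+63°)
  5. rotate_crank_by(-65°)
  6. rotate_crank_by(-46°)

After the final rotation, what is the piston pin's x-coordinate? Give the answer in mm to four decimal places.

106.7904

set_geometry: r = 25 mm, L = 82 mm, e = 5 mm; θ ← 0°
rotate_crank_by(-17°): θ ← 0° -17° = -17°
rotate_crank_by(+72°): θ ← -17° +72° = 55°
rotate_crank_by(+63°): θ ← 55° +63° = 118°
rotate_crank_by(-65°): θ ← 118° -65° = 53°
rotate_crank_by(-46°): θ ← 53° -46° = 7°
crank pin P = (r cos θ, r sin θ) = (24.813654, 3.046734)
h = r sin θ − e = 3.046734 − 5 = -1.953266
x = r cos θ + √(L² − h²) = 24.813654 + √(6724.0 − 3.8152) = 24.813654 + 81.976733 = 106.790387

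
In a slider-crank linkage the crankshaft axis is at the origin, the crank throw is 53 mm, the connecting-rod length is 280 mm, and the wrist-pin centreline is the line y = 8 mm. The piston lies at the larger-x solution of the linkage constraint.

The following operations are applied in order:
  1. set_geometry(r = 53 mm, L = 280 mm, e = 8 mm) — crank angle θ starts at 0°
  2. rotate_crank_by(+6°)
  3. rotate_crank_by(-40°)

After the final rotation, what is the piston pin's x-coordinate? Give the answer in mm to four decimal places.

set_geometry: r = 53 mm, L = 280 mm, e = 8 mm; θ ← 0°
rotate_crank_by(+6°): θ ← 0° +6° = 6°
rotate_crank_by(-40°): θ ← 6° -40° = -34°
crank pin P = (r cos θ, r sin θ) = (43.938991, -29.637224)
h = r sin θ − e = -29.637224 − 8 = -37.637224
x = r cos θ + √(L² − h²) = 43.938991 + √(78400.0 − 1416.5606) = 43.938991 + 277.458897 = 321.397888

321.3979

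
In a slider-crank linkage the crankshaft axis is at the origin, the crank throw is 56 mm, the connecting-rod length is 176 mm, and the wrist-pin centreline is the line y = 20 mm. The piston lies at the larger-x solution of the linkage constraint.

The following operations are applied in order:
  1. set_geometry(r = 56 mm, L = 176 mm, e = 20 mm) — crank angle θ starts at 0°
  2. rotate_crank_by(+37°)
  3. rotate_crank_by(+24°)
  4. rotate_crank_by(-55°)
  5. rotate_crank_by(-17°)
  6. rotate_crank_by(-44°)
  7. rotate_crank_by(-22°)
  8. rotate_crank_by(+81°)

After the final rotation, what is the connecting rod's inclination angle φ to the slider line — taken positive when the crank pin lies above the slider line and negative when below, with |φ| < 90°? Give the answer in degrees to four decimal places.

-5.2465

set_geometry: r = 56 mm, L = 176 mm, e = 20 mm; θ ← 0°
rotate_crank_by(+37°): θ ← 0° +37° = 37°
rotate_crank_by(+24°): θ ← 37° +24° = 61°
rotate_crank_by(-55°): θ ← 61° -55° = 6°
rotate_crank_by(-17°): θ ← 6° -17° = -11°
rotate_crank_by(-44°): θ ← -11° -44° = -55°
rotate_crank_by(-22°): θ ← -55° -22° = -77°
rotate_crank_by(+81°): θ ← -77° +81° = 4°
crank pin P = (r cos θ, r sin θ) = (55.863587, 3.906363)
h = r sin θ − e = 3.906363 − 20 = -16.093637
sin φ = h / L = -16.093637 / 176 = -0.09144112
φ = arcsin(-0.09144112) = -5.246519°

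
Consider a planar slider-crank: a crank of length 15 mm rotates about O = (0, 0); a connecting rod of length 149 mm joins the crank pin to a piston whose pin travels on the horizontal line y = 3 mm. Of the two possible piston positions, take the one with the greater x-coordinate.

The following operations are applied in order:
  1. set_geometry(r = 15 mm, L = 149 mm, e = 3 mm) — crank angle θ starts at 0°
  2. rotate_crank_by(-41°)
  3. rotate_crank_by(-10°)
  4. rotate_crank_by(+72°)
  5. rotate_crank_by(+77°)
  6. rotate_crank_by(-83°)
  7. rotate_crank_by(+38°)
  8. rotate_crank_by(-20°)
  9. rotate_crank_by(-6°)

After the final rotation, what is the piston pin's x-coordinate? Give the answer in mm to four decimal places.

162.3164

set_geometry: r = 15 mm, L = 149 mm, e = 3 mm; θ ← 0°
rotate_crank_by(-41°): θ ← 0° -41° = -41°
rotate_crank_by(-10°): θ ← -41° -10° = -51°
rotate_crank_by(+72°): θ ← -51° +72° = 21°
rotate_crank_by(+77°): θ ← 21° +77° = 98°
rotate_crank_by(-83°): θ ← 98° -83° = 15°
rotate_crank_by(+38°): θ ← 15° +38° = 53°
rotate_crank_by(-20°): θ ← 53° -20° = 33°
rotate_crank_by(-6°): θ ← 33° -6° = 27°
crank pin P = (r cos θ, r sin θ) = (13.365098, 6.809857)
h = r sin θ − e = 6.809857 − 3 = 3.809857
x = r cos θ + √(L² − h²) = 13.365098 + √(22201.0 − 14.5150) = 13.365098 + 148.951284 = 162.316382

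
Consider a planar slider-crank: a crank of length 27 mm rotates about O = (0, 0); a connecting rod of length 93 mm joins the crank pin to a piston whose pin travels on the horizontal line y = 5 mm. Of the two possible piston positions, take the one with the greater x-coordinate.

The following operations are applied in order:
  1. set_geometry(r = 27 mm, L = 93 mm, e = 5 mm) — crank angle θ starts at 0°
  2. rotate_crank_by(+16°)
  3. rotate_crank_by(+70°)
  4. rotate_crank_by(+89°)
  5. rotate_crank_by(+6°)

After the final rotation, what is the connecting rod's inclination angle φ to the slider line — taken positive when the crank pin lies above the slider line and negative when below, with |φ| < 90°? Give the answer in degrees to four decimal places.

-3.3727

set_geometry: r = 27 mm, L = 93 mm, e = 5 mm; θ ← 0°
rotate_crank_by(+16°): θ ← 0° +16° = 16°
rotate_crank_by(+70°): θ ← 16° +70° = 86°
rotate_crank_by(+89°): θ ← 86° +89° = 175°
rotate_crank_by(+6°): θ ← 175° +6° = 181°
crank pin P = (r cos θ, r sin θ) = (-26.995888, -0.471215)
h = r sin θ − e = -0.471215 − 5 = -5.471215
sin φ = h / L = -5.471215 / 93 = -0.05883027
φ = arcsin(-0.05883027) = -3.372673°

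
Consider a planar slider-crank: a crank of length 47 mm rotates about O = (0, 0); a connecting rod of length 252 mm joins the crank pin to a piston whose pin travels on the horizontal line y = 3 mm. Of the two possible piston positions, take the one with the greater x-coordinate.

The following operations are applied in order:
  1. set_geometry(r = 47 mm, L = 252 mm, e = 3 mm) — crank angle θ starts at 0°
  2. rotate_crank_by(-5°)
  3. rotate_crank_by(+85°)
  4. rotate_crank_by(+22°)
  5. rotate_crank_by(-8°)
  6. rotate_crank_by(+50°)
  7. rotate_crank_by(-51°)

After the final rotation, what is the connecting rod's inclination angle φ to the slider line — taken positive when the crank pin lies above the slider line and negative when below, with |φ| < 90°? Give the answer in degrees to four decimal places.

set_geometry: r = 47 mm, L = 252 mm, e = 3 mm; θ ← 0°
rotate_crank_by(-5°): θ ← 0° -5° = -5°
rotate_crank_by(+85°): θ ← -5° +85° = 80°
rotate_crank_by(+22°): θ ← 80° +22° = 102°
rotate_crank_by(-8°): θ ← 102° -8° = 94°
rotate_crank_by(+50°): θ ← 94° +50° = 144°
rotate_crank_by(-51°): θ ← 144° -51° = 93°
crank pin P = (r cos θ, r sin θ) = (-2.459790, 46.935588)
h = r sin θ − e = 46.935588 − 3 = 43.935588
sin φ = h / L = 43.935588 / 252 = 0.17434757
φ = arcsin(0.17434757) = 10.040693°

10.0407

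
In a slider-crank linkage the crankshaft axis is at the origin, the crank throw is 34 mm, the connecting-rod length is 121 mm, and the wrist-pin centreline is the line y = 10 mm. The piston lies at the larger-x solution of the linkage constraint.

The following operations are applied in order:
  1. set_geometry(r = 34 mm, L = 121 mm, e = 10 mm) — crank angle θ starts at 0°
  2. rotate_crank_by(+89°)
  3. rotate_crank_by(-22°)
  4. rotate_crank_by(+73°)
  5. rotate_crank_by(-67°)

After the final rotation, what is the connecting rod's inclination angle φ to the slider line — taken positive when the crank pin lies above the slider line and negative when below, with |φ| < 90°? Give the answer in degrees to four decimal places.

set_geometry: r = 34 mm, L = 121 mm, e = 10 mm; θ ← 0°
rotate_crank_by(+89°): θ ← 0° +89° = 89°
rotate_crank_by(-22°): θ ← 89° -22° = 67°
rotate_crank_by(+73°): θ ← 67° +73° = 140°
rotate_crank_by(-67°): θ ← 140° -67° = 73°
crank pin P = (r cos θ, r sin θ) = (9.940638, 32.514362)
h = r sin θ − e = 32.514362 − 10 = 22.514362
sin φ = h / L = 22.514362 / 121 = 0.18606910
φ = arcsin(0.18606910) = 10.723470°

10.7235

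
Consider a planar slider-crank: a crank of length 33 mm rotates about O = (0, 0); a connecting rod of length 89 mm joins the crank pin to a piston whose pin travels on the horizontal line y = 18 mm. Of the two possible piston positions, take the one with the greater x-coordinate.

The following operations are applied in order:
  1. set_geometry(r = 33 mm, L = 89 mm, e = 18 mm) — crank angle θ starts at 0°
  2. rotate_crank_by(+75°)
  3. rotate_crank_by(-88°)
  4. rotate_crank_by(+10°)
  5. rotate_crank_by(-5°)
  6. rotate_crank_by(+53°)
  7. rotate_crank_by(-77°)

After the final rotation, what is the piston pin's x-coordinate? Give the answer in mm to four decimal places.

set_geometry: r = 33 mm, L = 89 mm, e = 18 mm; θ ← 0°
rotate_crank_by(+75°): θ ← 0° +75° = 75°
rotate_crank_by(-88°): θ ← 75° -88° = -13°
rotate_crank_by(+10°): θ ← -13° +10° = -3°
rotate_crank_by(-5°): θ ← -3° -5° = -8°
rotate_crank_by(+53°): θ ← -8° +53° = 45°
rotate_crank_by(-77°): θ ← 45° -77° = -32°
crank pin P = (r cos θ, r sin θ) = (27.985587, -17.487336)
h = r sin θ − e = -17.487336 − 18 = -35.487336
x = r cos θ + √(L² − h²) = 27.985587 + √(7921.0 − 1259.3510) = 27.985587 + 81.618926 = 109.604513

109.6045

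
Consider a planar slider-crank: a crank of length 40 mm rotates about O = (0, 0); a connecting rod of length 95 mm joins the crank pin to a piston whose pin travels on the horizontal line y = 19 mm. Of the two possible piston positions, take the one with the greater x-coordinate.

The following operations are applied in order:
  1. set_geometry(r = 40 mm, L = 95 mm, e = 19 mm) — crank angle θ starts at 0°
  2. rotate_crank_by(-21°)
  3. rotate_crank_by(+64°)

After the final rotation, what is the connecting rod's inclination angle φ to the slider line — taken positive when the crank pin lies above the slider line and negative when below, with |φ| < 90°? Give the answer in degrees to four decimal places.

set_geometry: r = 40 mm, L = 95 mm, e = 19 mm; θ ← 0°
rotate_crank_by(-21°): θ ← 0° -21° = -21°
rotate_crank_by(+64°): θ ← -21° +64° = 43°
crank pin P = (r cos θ, r sin θ) = (29.254148, 27.279934)
h = r sin θ − e = 27.279934 − 19 = 8.279934
sin φ = h / L = 8.279934 / 95 = 0.08715720
φ = arcsin(0.08715720) = 5.000084°

5.0001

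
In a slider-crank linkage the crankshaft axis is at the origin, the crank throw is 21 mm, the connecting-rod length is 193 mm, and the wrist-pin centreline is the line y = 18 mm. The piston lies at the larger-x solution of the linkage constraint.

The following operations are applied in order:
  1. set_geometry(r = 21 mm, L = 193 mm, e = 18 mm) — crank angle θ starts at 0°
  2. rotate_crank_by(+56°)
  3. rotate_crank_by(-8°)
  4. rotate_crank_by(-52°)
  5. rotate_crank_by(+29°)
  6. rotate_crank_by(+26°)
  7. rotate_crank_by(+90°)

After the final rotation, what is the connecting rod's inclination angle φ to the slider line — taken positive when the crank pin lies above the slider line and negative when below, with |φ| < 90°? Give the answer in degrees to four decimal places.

-1.4204

set_geometry: r = 21 mm, L = 193 mm, e = 18 mm; θ ← 0°
rotate_crank_by(+56°): θ ← 0° +56° = 56°
rotate_crank_by(-8°): θ ← 56° -8° = 48°
rotate_crank_by(-52°): θ ← 48° -52° = -4°
rotate_crank_by(+29°): θ ← -4° +29° = 25°
rotate_crank_by(+26°): θ ← 25° +26° = 51°
rotate_crank_by(+90°): θ ← 51° +90° = 141°
crank pin P = (r cos θ, r sin θ) = (-16.320065, 13.215728)
h = r sin θ − e = 13.215728 − 18 = -4.784272
sin φ = h / L = -4.784272 / 193 = -0.02478897
φ = arcsin(-0.02478897) = -1.420449°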